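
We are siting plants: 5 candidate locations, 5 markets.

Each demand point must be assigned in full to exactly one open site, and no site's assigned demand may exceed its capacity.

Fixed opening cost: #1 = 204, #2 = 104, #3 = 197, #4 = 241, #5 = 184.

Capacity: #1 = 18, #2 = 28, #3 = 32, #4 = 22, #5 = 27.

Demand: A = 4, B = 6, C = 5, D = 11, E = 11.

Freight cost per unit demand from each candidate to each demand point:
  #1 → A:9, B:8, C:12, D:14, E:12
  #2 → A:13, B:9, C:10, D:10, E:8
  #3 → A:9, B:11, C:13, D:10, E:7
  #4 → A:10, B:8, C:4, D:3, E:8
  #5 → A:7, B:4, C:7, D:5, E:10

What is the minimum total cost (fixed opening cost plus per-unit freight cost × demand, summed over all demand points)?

Open {#2, #5}; cheapest assignment that respects the capacities:
  #2 (cap 28, load 11): E — cost 11×8 = 88
  #5 (cap 27, load 26): A, B, C, D — cost 4×7 + 6×4 + 5×7 + 11×5 = 142
  Shipping 230, fixed 288 → total 518.
  Any other capacity-feasible assignment to {#2, #5} ships for at least 230.
Compare {#2, #4}: its best feasible assignment gives total 580.
Compare {#3, #5}: its best feasible assignment gives total 600.
Every other set of open sites that can feasibly serve all demand totals ≥ 580 even under its best assignment. Minimum: 518.

518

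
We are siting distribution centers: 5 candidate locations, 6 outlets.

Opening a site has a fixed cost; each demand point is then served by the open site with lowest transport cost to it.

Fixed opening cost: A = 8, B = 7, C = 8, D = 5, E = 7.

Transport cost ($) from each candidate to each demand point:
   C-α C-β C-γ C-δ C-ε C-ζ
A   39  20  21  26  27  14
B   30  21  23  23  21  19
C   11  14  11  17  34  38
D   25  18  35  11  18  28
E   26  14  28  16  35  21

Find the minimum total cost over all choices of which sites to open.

100

Open {A, C, D}: assign each demand point to its cheapest open site.
  C-α→C 11, C-β→C 14, C-γ→C 11, C-δ→D 11, C-ε→D 18, C-ζ→A 14
  transport cost 79, fixed 21 → total 100.
Compare {B, C, D}: transport cost 84 + fixed 20 = 104.
Compare {C, D}: transport cost 93 + fixed 13 = 106.
Compare {C, D, E}: transport cost 86 + fixed 20 = 106.
All other subsets cost ≥ 104. Minimum total cost: 100.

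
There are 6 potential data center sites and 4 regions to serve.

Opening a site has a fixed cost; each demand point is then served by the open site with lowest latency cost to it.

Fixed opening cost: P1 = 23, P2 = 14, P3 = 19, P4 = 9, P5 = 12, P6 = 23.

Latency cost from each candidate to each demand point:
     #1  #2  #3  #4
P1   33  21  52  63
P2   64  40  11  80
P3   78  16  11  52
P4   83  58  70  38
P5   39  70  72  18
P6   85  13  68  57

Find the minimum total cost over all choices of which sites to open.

Open {P3, P5}: assign each demand point to its cheapest open site.
  #1→P5 39, #2→P3 16, #3→P3 11, #4→P5 18
  latency cost 84, fixed 31 → total 115.
Compare {P3, P4, P5}: latency cost 84 + fixed 40 = 124.
Compare {P2, P3, P5}: latency cost 84 + fixed 45 = 129.
Compare {P2, P5, P6}: latency cost 81 + fixed 49 = 130.
All other subsets cost ≥ 124. Minimum total cost: 115.

115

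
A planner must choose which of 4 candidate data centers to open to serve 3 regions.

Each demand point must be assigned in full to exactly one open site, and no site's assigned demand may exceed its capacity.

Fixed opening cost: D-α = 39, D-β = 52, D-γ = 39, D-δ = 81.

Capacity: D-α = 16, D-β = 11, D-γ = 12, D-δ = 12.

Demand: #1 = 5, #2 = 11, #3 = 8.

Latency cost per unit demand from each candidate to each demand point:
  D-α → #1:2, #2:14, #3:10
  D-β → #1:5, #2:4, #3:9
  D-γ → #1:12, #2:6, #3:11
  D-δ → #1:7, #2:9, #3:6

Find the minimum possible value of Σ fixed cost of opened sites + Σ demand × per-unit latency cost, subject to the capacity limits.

Open {D-α, D-β}; cheapest assignment that respects the capacities:
  D-α (cap 16, load 13): #1, #3 — cost 5×2 + 8×10 = 90
  D-β (cap 11, load 11): #2 — cost 11×4 = 44
  Shipping 134, fixed 91 → total 225.
  Any other capacity-feasible assignment to {D-α, D-β} ships for at least 134.
Compare {D-α, D-γ}: its best feasible assignment gives total 234.
Compare {D-α, D-β, D-γ}: its best feasible assignment gives total 264.
Every other set of open sites that can feasibly serve all demand totals ≥ 234 even under its best assignment. Minimum: 225.

225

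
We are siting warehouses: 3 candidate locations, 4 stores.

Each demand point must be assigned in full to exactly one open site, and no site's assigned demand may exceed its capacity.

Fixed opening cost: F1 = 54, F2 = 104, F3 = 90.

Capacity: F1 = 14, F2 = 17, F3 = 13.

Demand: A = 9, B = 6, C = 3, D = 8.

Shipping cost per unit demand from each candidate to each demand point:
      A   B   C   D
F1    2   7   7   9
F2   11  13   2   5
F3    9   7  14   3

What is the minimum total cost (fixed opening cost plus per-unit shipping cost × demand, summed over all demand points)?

300

Open {F1, F2}; cheapest assignment that respects the capacities:
  F1 (cap 14, load 9): A — cost 9×2 = 18
  F2 (cap 17, load 17): B, C, D — cost 6×13 + 3×2 + 8×5 = 124
  Shipping 142, fixed 158 → total 300.
  Any other capacity-feasible assignment to {F1, F2} ships for at least 142.
Compare {F1, F2, F3}: its best feasible assignment gives total 354.
Compare {F1, F3}: its best feasible assignment gives total 381.
Every other set of open sites that can feasibly serve all demand totals ≥ 354 even under its best assignment. Minimum: 300.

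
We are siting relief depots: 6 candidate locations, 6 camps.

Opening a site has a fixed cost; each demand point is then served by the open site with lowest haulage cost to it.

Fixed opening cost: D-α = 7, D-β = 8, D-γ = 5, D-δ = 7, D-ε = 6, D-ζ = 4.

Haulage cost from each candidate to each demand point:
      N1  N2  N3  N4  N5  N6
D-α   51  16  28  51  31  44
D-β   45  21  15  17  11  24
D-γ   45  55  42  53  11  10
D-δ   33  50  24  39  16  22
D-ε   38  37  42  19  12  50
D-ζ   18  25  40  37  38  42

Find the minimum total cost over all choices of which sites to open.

109

Open {D-β, D-γ, D-ζ}: assign each demand point to its cheapest open site.
  N1→D-ζ 18, N2→D-β 21, N3→D-β 15, N4→D-β 17, N5→D-β 11, N6→D-γ 10
  haulage cost 92, fixed 17 → total 109.
Compare {D-α, D-β, D-γ, D-ζ}: haulage cost 87 + fixed 24 = 111.
Compare {D-β, D-γ, D-ε, D-ζ}: haulage cost 92 + fixed 23 = 115.
Compare {D-β, D-γ, D-δ, D-ζ}: haulage cost 92 + fixed 24 = 116.
All other subsets cost ≥ 111. Minimum total cost: 109.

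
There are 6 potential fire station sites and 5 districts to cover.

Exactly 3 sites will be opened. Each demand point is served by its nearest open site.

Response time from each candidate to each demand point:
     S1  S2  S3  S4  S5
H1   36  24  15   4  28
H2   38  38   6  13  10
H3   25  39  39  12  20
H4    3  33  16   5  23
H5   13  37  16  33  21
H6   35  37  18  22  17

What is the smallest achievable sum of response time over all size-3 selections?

Open {H1, H2, H4}.
  S1→H4 3, S2→H1 24, S3→H2 6, S4→H1 4, S5→H2 10  ⇒ total 47.
Compare {H1, H2, H5}: total 57.
Compare {H2, H3, H4}: total 57.
No size-3 selection does better; minimum is 47.

47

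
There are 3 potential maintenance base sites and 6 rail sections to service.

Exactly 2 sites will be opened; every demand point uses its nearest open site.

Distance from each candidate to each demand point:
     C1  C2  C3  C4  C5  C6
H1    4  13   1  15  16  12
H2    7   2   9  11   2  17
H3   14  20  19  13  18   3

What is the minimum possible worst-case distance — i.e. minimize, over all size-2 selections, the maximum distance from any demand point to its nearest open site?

11

Open {H2, H3}.
  Farthest demand point is C4 at distance 11 (to H2); all others are ≤ 11.
With {H1, H2} the worst case is 12.
With {H1, H3} the worst case is 16.
No size-2 selection achieves below 11.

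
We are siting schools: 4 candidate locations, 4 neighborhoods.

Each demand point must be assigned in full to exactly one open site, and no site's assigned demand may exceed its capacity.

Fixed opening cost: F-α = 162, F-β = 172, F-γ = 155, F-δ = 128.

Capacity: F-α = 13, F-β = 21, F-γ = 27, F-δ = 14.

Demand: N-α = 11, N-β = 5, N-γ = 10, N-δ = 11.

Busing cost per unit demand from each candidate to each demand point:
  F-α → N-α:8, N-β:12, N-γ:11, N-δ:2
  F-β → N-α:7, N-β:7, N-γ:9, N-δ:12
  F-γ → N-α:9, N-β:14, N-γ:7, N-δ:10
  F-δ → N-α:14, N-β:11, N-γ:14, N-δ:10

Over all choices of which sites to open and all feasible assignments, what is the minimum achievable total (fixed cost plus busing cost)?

Open {F-α, F-γ}; cheapest assignment that respects the capacities:
  F-α (cap 13, load 11): N-δ — cost 11×2 = 22
  F-γ (cap 27, load 26): N-α, N-β, N-γ — cost 11×9 + 5×14 + 10×7 = 239
  Shipping 261, fixed 317 → total 578.
  Any other capacity-feasible assignment to {F-α, F-γ} ships for at least 261.
Compare {F-β, F-γ}: its best feasible assignment gives total 619.
Compare {F-γ, F-δ}: its best feasible assignment gives total 632.
Every other set of open sites that can feasibly serve all demand totals ≥ 619 even under its best assignment. Minimum: 578.

578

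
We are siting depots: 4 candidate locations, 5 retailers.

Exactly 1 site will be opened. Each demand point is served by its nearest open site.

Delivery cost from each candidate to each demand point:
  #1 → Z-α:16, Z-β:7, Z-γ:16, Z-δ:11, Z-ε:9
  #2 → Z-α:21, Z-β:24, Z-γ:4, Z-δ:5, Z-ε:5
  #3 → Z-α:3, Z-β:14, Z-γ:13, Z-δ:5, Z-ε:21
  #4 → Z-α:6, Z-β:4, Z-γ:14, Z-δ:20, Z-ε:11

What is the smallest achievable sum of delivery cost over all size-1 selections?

Open {#4}.
  Z-α→#4 6, Z-β→#4 4, Z-γ→#4 14, Z-δ→#4 20, Z-ε→#4 11  ⇒ total 55.
Compare {#3}: total 56.
Compare {#1}: total 59.
No size-1 selection does better; minimum is 55.

55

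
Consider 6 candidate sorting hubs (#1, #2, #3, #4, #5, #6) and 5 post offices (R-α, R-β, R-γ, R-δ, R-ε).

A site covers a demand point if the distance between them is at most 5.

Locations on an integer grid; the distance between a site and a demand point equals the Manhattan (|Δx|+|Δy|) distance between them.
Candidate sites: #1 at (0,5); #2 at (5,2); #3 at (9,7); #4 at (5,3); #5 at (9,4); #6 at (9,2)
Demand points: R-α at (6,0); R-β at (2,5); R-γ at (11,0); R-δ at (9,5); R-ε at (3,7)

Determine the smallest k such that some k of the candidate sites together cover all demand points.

Coverage sets (demand points within 5 of each site):
  #1: {R-β, R-ε}
  #2: {R-α}
  #3: {R-δ}
  #4: {R-α, R-β}
  #5: {R-δ}
  #6: {R-α, R-γ, R-δ}
No single site covers all 5 demand points.
But {#1, #6} covers everything, so the minimum is 2.

2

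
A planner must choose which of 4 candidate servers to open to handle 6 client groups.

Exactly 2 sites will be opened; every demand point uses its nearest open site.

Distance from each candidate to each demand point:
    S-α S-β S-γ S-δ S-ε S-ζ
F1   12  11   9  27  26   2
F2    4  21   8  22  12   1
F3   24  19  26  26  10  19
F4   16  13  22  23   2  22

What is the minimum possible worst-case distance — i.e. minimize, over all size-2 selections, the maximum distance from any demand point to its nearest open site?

22

Open {F1, F2}.
  Farthest demand point is S-δ at distance 22 (to F2); all others are ≤ 22.
With {F2, F3} the worst case is 22.
With {F2, F4} the worst case is 22.
No size-2 selection achieves below 22.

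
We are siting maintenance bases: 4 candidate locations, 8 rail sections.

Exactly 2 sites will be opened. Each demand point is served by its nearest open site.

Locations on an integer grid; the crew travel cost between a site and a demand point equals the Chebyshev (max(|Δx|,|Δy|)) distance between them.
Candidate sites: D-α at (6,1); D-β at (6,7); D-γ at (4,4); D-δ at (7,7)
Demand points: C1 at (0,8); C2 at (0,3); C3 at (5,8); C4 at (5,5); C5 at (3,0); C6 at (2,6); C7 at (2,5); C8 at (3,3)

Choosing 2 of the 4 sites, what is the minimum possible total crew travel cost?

19

Open {D-β, D-γ}.
  C1→D-γ 4, C2→D-γ 4, C3→D-β 1, C4→D-γ 1, C5→D-γ 4, C6→D-γ 2, C7→D-γ 2, C8→D-γ 1  ⇒ total 19.
Compare {D-γ, D-δ}: total 20.
Compare {D-α, D-γ}: total 21.
No size-2 selection does better; minimum is 19.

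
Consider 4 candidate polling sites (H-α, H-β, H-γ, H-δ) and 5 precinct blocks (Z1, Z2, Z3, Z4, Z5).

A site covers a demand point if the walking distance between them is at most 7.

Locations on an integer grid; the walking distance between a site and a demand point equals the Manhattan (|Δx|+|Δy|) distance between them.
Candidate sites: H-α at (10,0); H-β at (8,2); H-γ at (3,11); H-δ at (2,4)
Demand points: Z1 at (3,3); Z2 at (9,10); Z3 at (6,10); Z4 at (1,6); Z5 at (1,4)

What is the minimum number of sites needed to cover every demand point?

Coverage sets (demand points within 7 of each site):
  H-α: {}
  H-β: {Z1}
  H-γ: {Z2, Z3, Z4}
  H-δ: {Z1, Z4, Z5}
No single site covers all 5 demand points.
But {H-γ, H-δ} covers everything, so the minimum is 2.

2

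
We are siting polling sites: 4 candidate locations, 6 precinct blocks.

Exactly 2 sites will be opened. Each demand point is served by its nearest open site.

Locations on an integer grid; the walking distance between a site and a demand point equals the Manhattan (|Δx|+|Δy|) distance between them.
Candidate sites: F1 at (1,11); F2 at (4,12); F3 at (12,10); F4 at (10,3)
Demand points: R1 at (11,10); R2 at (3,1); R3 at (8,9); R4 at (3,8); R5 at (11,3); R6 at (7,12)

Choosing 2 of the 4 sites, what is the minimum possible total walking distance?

Open {F2, F4}.
  R1→F4 8, R2→F4 9, R3→F2 7, R4→F2 5, R5→F4 1, R6→F2 3  ⇒ total 33.
Compare {F2, F3}: total 34.
Compare {F3, F4}: total 34.
No size-2 selection does better; minimum is 33.

33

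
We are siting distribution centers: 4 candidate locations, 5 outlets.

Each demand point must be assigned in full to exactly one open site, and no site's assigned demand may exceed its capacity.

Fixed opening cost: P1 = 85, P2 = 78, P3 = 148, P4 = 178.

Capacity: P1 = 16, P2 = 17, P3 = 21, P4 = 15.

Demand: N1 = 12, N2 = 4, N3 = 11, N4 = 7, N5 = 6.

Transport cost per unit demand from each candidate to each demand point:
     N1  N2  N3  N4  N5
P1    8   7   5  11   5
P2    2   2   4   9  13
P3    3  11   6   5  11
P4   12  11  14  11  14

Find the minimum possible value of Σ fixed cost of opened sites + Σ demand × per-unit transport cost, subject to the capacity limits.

Open {P1, P2, P3}; cheapest assignment that respects the capacities:
  P1 (cap 16, load 6): N5 — cost 6×5 = 30
  P2 (cap 17, load 15): N2, N3 — cost 4×2 + 11×4 = 52
  P3 (cap 21, load 19): N1, N4 — cost 12×3 + 7×5 = 71
  Shipping 153, fixed 311 → total 464.
  Any other capacity-feasible assignment to {P1, P2, P3} ships for at least 153.
Compare {P1, P2, P4}: its best feasible assignment gives total 589.
Compare {P2, P3, P4}: its best feasible assignment gives total 611.
Every other set of open sites that can feasibly serve all demand totals ≥ 589 even under its best assignment. Minimum: 464.

464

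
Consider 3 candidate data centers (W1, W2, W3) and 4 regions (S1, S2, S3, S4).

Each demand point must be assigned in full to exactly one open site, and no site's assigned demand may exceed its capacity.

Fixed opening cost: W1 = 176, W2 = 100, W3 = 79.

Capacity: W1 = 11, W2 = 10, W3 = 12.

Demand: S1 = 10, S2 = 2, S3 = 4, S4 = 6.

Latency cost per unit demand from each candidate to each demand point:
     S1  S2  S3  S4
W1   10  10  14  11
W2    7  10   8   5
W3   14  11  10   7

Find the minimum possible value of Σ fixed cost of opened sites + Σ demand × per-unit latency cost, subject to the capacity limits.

Open {W2, W3}; cheapest assignment that respects the capacities:
  W2 (cap 10, load 10): S1 — cost 10×7 = 70
  W3 (cap 12, load 12): S2, S3, S4 — cost 2×11 + 4×10 + 6×7 = 104
  Shipping 174, fixed 179 → total 353.
  Any other capacity-feasible assignment to {W2, W3} ships for at least 174.
Compare {W1, W3}: its best feasible assignment gives total 459.
Compare {W1, W2, W3}: its best feasible assignment gives total 527.
Every other set of open sites that can feasibly serve all demand totals ≥ 459 even under its best assignment. Minimum: 353.

353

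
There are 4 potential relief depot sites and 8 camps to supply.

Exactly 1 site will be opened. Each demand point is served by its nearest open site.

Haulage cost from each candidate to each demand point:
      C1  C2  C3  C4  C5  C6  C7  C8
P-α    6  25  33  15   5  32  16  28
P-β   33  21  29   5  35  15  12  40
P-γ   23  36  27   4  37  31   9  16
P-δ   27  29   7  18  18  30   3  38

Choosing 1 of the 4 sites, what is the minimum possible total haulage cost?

160

Open {P-α}.
  C1→P-α 6, C2→P-α 25, C3→P-α 33, C4→P-α 15, C5→P-α 5, C6→P-α 32, C7→P-α 16, C8→P-α 28  ⇒ total 160.
Compare {P-δ}: total 170.
Compare {P-γ}: total 183.
No size-1 selection does better; minimum is 160.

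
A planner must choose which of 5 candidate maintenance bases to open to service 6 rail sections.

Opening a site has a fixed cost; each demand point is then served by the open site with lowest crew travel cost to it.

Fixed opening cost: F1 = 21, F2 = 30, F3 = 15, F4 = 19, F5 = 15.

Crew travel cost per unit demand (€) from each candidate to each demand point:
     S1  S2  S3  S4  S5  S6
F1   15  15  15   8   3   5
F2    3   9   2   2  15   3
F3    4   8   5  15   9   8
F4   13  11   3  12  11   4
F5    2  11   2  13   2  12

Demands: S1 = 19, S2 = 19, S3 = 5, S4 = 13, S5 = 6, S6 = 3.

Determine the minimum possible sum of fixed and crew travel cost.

Open {F2, F3, F5}: assign each demand point to its cheapest open site.
  S1→F5 19×2=38, S2→F3 19×8=152, S3→F2 5×2=10, S4→F2 13×2=26, S5→F5 6×2=12, S6→F2 3×3=9
  crew travel cost 247, fixed 60 → total 307.
Compare {F2, F5}: crew travel cost 266 + fixed 45 = 311.
Compare {F2, F3, F4, F5}: crew travel cost 247 + fixed 79 = 326.
Compare {F1, F2, F3, F5}: crew travel cost 247 + fixed 81 = 328.
All other subsets cost ≥ 311. Minimum total cost: 307.

307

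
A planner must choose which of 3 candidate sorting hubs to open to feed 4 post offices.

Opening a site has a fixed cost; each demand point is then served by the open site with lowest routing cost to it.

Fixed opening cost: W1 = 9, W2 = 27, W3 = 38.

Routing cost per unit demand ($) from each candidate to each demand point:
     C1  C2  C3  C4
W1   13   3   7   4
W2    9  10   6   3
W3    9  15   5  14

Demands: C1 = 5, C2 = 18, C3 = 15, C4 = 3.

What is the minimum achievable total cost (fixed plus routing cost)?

Open {W1, W3}: assign each demand point to its cheapest open site.
  C1→W3 5×9=45, C2→W1 18×3=54, C3→W3 15×5=75, C4→W1 3×4=12
  routing cost 186, fixed 47 → total 233.
Compare {W1, W2}: routing cost 198 + fixed 36 = 234.
Compare {W1}: routing cost 236 + fixed 9 = 245.
Compare {W1, W2, W3}: routing cost 183 + fixed 74 = 257.
All other subsets cost ≥ 234. Minimum total cost: 233.

233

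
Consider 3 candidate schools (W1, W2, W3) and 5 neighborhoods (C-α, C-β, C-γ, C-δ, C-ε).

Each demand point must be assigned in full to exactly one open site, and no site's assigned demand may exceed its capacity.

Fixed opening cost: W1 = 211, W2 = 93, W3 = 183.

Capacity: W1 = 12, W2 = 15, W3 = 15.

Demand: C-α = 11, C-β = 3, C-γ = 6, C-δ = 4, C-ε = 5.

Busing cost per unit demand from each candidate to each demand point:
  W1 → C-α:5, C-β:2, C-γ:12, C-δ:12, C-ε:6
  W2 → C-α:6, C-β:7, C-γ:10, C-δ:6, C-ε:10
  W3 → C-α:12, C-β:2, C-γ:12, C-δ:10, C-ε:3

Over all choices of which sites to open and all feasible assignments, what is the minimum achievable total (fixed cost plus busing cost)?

459

Open {W2, W3}; cheapest assignment that respects the capacities:
  W2 (cap 15, load 15): C-α, C-δ — cost 11×6 + 4×6 = 90
  W3 (cap 15, load 14): C-β, C-γ, C-ε — cost 3×2 + 6×12 + 5×3 = 93
  Shipping 183, fixed 276 → total 459.
  Any other capacity-feasible assignment to {W2, W3} ships for at least 183.
Compare {W1, W2, W3}: its best feasible assignment gives total 647.
Every other set of open sites that can feasibly serve all demand totals ≥ 647 even under its best assignment. Minimum: 459.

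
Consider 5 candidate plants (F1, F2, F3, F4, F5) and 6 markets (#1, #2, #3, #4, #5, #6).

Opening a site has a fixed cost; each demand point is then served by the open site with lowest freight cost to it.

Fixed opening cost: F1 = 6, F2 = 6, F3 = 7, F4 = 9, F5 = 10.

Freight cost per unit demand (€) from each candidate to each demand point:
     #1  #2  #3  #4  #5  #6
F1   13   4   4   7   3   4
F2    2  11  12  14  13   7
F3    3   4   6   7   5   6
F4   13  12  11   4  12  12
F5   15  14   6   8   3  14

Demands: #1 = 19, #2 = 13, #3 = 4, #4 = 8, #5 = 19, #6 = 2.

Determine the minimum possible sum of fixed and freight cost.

224

Open {F1, F2, F4}: assign each demand point to its cheapest open site.
  #1→F2 19×2=38, #2→F1 13×4=52, #3→F1 4×4=16, #4→F4 8×4=32, #5→F1 19×3=57, #6→F1 2×4=8
  freight cost 203, fixed 21 → total 224.
Compare {F1, F2, F3, F4}: freight cost 203 + fixed 28 = 231.
Compare {F1, F2, F4, F5}: freight cost 203 + fixed 31 = 234.
Compare {F1, F2}: freight cost 227 + fixed 12 = 239.
All other subsets cost ≥ 231. Minimum total cost: 224.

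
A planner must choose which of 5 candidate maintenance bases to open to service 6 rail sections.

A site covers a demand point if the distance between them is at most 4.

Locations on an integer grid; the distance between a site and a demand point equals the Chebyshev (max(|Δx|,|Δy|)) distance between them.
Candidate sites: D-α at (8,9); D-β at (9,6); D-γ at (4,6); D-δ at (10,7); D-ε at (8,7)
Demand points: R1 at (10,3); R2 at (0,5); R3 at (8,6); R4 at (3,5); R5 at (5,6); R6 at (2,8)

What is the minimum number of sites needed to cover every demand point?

2

Coverage sets (demand points within 4 of each site):
  D-α: {R3, R5}
  D-β: {R1, R3, R5}
  D-γ: {R2, R3, R4, R5, R6}
  D-δ: {R1, R3}
  D-ε: {R1, R3, R5}
No single site covers all 6 demand points.
But {D-β, D-γ} covers everything, so the minimum is 2.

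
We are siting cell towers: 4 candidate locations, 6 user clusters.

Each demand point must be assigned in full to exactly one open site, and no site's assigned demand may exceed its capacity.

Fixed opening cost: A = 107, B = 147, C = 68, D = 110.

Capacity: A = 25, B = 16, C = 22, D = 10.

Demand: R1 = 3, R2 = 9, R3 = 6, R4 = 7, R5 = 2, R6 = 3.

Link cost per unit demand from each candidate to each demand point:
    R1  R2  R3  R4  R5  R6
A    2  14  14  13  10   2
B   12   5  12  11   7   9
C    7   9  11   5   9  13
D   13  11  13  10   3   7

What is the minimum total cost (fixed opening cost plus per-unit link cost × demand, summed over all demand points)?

Open {A, C}; cheapest assignment that respects the capacities:
  A (cap 25, load 8): R1, R5, R6 — cost 3×2 + 2×10 + 3×2 = 32
  C (cap 22, load 22): R2, R3, R4 — cost 9×9 + 6×11 + 7×5 = 182
  Shipping 214, fixed 175 → total 389.
  Any other capacity-feasible assignment to {A, C} ships for at least 214.
Compare {B, C}: its best feasible assignment gives total 423.
Compare {C, D}: its best feasible assignment gives total 426.
Every other set of open sites that can feasibly serve all demand totals ≥ 423 even under its best assignment. Minimum: 389.

389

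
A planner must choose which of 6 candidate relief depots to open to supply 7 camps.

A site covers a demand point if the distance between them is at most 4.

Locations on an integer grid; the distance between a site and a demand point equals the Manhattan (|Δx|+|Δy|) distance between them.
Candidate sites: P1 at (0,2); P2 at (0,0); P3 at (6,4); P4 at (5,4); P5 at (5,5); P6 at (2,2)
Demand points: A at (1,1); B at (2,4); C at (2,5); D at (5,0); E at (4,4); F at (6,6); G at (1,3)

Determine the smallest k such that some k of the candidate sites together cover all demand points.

2

Coverage sets (demand points within 4 of each site):
  P1: {A, B, G}
  P2: {A, G}
  P3: {B, E, F}
  P4: {B, C, D, E, F}
  P5: {B, C, E, F}
  P6: {A, B, C, E, G}
No single site covers all 7 demand points.
But {P1, P4} covers everything, so the minimum is 2.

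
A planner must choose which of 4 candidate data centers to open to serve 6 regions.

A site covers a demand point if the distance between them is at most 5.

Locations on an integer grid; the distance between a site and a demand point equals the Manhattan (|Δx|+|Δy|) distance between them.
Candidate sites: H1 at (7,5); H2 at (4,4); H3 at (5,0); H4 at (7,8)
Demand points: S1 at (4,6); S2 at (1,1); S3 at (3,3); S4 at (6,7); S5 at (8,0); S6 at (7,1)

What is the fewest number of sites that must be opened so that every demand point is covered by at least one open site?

Coverage sets (demand points within 5 of each site):
  H1: {S1, S4, S6}
  H2: {S1, S3, S4}
  H3: {S2, S3, S5, S6}
  H4: {S1, S4}
No single site covers all 6 demand points.
But {H1, H3} covers everything, so the minimum is 2.

2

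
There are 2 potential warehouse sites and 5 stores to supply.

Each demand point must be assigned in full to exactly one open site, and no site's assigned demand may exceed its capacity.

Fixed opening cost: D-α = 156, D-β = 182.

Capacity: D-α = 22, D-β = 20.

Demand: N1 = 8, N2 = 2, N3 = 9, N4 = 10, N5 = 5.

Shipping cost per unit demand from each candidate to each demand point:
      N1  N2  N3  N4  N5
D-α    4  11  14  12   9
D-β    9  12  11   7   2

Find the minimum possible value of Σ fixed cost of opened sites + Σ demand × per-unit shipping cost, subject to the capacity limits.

598

Open {D-α, D-β}; cheapest assignment that respects the capacities:
  D-α (cap 22, load 19): N1, N2, N3 — cost 8×4 + 2×11 + 9×14 = 180
  D-β (cap 20, load 15): N4, N5 — cost 10×7 + 5×2 = 80
  Shipping 260, fixed 338 → total 598.
  Any other capacity-feasible assignment to {D-α, D-β} ships for at least 260.
Total demand is 34 and no other set of sites has combined capacity ≥ 34, so {D-α, D-β} is the only feasible choice of open sites. Minimum: 598.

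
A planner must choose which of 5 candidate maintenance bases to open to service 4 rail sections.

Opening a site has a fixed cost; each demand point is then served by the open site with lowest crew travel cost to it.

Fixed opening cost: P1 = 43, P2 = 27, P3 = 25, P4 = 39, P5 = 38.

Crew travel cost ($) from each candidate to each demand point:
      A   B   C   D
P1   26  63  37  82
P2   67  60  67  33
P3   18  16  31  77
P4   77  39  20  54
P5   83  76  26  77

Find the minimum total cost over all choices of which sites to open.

150

Open {P2, P3}: assign each demand point to its cheapest open site.
  A→P3 18, B→P3 16, C→P3 31, D→P2 33
  crew travel cost 98, fixed 52 → total 150.
Compare {P3}: crew travel cost 142 + fixed 25 = 167.
Compare {P3, P4}: crew travel cost 108 + fixed 64 = 172.
Compare {P2, P3, P4}: crew travel cost 87 + fixed 91 = 178.
All other subsets cost ≥ 167. Minimum total cost: 150.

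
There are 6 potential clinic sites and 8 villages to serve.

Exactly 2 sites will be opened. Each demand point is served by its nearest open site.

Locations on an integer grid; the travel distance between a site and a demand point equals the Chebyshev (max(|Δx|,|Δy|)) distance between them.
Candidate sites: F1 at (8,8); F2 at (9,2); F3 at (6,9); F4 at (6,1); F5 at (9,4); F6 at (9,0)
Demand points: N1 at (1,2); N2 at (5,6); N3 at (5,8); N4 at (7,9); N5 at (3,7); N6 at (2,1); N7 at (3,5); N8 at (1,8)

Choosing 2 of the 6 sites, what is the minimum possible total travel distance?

26

Open {F3, F4}.
  N1→F4 5, N2→F3 3, N3→F3 1, N4→F3 1, N5→F3 3, N6→F4 4, N7→F3 4, N8→F3 5  ⇒ total 26.
Compare {F1, F3}: total 31.
Compare {F2, F3}: total 31.
No size-2 selection does better; minimum is 26.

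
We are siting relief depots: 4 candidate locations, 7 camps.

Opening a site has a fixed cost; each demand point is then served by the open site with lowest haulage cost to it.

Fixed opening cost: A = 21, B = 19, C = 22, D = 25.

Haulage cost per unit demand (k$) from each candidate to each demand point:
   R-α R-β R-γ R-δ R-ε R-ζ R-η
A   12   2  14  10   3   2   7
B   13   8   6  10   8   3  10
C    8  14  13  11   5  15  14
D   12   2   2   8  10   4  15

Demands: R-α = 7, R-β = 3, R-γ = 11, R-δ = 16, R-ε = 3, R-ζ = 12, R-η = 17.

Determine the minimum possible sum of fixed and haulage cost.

Open {A, C, D}: assign each demand point to its cheapest open site.
  R-α→C 7×8=56, R-β→A 3×2=6, R-γ→D 11×2=22, R-δ→D 16×8=128, R-ε→A 3×3=9, R-ζ→A 12×2=24, R-η→A 17×7=119
  haulage cost 364, fixed 68 → total 432.
Compare {A, D}: haulage cost 392 + fixed 46 = 438.
Compare {A, B, C, D}: haulage cost 364 + fixed 87 = 451.
Compare {A, B, D}: haulage cost 392 + fixed 65 = 457.
All other subsets cost ≥ 438. Minimum total cost: 432.

432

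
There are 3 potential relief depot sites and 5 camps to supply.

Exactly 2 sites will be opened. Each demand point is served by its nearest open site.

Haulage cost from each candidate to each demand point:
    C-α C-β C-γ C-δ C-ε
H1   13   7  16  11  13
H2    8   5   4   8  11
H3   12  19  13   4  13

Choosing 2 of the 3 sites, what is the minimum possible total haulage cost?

32

Open {H2, H3}.
  C-α→H2 8, C-β→H2 5, C-γ→H2 4, C-δ→H3 4, C-ε→H2 11  ⇒ total 32.
Compare {H1, H2}: total 36.
Compare {H1, H3}: total 49.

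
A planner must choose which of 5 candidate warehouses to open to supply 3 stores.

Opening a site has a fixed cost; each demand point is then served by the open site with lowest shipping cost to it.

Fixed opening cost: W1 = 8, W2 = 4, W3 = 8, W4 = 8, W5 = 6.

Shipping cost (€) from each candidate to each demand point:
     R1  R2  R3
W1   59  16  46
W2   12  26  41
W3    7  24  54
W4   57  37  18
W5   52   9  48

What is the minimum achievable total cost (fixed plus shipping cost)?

56

Open {W3, W4, W5}: assign each demand point to its cheapest open site.
  R1→W3 7, R2→W5 9, R3→W4 18
  shipping cost 34, fixed 22 → total 56.
Compare {W2, W4, W5}: shipping cost 39 + fixed 18 = 57.
Compare {W2, W3, W4, W5}: shipping cost 34 + fixed 26 = 60.
Compare {W1, W3, W4, W5}: shipping cost 34 + fixed 30 = 64.
All other subsets cost ≥ 57. Minimum total cost: 56.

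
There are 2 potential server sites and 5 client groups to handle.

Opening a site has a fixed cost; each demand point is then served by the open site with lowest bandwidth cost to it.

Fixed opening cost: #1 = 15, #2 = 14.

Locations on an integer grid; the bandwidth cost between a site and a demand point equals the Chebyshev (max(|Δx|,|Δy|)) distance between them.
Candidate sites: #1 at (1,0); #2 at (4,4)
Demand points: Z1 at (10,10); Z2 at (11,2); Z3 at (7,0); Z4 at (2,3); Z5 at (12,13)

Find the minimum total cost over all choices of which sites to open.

42

Open {#2}: assign each demand point to its cheapest open site.
  Z1→#2 6, Z2→#2 7, Z3→#2 4, Z4→#2 2, Z5→#2 9
  bandwidth cost 28, fixed 14 → total 42.
Compare {#1}: bandwidth cost 42 + fixed 15 = 57.
Compare {#1, #2}: bandwidth cost 28 + fixed 29 = 57.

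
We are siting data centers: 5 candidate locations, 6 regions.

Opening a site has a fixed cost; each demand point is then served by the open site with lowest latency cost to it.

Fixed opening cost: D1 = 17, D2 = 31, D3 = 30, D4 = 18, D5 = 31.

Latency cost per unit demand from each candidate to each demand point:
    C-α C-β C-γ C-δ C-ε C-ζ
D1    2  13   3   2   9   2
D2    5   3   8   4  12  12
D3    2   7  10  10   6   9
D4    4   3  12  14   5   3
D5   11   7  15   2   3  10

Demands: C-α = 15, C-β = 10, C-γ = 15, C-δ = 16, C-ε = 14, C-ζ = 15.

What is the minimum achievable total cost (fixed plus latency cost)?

Open {D1, D4}: assign each demand point to its cheapest open site.
  C-α→D1 15×2=30, C-β→D4 10×3=30, C-γ→D1 15×3=45, C-δ→D1 16×2=32, C-ε→D4 14×5=70, C-ζ→D1 15×2=30
  latency cost 237, fixed 35 → total 272.
Compare {D1, D4, D5}: latency cost 209 + fixed 66 = 275.
Compare {D1, D2, D5}: latency cost 209 + fixed 79 = 288.
Compare {D1, D5}: latency cost 249 + fixed 48 = 297.
All other subsets cost ≥ 275. Minimum total cost: 272.

272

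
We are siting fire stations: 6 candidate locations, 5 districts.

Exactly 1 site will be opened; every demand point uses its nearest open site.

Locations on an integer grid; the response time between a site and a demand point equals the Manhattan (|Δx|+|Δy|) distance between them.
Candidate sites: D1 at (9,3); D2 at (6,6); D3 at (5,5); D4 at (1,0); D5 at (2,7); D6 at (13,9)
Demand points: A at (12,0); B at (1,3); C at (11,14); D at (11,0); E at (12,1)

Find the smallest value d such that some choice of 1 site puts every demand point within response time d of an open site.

Open {D1}.
  Farthest demand point is C at response time 13 (to D1); all others are ≤ 13.
With {D2} the worst case is 13.
With {D3} the worst case is 15.
No size-1 selection achieves below 13.

13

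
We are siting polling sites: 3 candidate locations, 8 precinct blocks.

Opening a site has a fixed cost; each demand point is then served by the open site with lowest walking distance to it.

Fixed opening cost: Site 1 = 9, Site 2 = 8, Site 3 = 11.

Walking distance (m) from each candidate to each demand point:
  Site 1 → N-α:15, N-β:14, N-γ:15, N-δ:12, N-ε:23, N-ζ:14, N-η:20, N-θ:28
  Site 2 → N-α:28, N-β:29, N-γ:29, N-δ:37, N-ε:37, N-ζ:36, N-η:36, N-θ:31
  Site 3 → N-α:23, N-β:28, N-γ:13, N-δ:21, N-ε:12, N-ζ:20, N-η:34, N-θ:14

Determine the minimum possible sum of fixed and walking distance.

134

Open {Site 1, Site 3}: assign each demand point to its cheapest open site.
  N-α→Site 1 15, N-β→Site 1 14, N-γ→Site 3 13, N-δ→Site 1 12, N-ε→Site 3 12, N-ζ→Site 1 14, N-η→Site 1 20, N-θ→Site 3 14
  walking distance 114, fixed 20 → total 134.
Compare {Site 1, Site 2, Site 3}: walking distance 114 + fixed 28 = 142.
Compare {Site 1}: walking distance 141 + fixed 9 = 150.
Compare {Site 1, Site 2}: walking distance 141 + fixed 17 = 158.
All other subsets cost ≥ 142. Minimum total cost: 134.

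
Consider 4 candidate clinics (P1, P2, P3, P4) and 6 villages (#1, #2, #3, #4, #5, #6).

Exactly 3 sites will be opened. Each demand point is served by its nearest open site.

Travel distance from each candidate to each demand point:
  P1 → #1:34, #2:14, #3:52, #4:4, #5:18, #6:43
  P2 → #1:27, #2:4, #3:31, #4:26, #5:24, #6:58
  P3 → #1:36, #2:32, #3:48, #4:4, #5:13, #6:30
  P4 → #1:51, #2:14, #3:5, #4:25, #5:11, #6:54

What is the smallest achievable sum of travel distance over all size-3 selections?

81

Open {P2, P3, P4}.
  #1→P2 27, #2→P2 4, #3→P4 5, #4→P3 4, #5→P4 11, #6→P3 30  ⇒ total 81.
Compare {P1, P2, P4}: total 94.
Compare {P1, P3, P4}: total 98.
No size-3 selection does better; minimum is 81.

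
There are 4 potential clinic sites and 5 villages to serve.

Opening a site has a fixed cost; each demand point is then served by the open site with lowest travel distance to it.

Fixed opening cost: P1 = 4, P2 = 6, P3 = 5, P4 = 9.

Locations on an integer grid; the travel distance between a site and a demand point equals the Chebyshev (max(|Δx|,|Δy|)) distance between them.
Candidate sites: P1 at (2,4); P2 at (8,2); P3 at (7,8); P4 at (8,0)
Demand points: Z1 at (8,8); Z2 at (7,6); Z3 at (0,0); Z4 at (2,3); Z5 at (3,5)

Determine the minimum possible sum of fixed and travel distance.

18

Open {P1, P3}: assign each demand point to its cheapest open site.
  Z1→P3 1, Z2→P3 2, Z3→P1 4, Z4→P1 1, Z5→P1 1
  travel distance 9, fixed 9 → total 18.
Compare {P1}: travel distance 17 + fixed 4 = 21.
Compare {P1, P2, P3}: travel distance 9 + fixed 15 = 24.
Compare {P3}: travel distance 20 + fixed 5 = 25.
All other subsets cost ≥ 21. Minimum total cost: 18.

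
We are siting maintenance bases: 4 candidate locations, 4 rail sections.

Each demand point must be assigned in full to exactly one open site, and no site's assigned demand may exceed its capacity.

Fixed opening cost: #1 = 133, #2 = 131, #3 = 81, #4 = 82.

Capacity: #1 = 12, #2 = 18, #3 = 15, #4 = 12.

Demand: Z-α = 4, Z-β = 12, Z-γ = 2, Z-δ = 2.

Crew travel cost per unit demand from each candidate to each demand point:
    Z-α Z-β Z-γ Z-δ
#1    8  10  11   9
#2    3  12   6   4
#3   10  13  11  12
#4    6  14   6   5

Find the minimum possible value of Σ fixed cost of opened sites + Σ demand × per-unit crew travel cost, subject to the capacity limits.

Open {#3, #4}; cheapest assignment that respects the capacities:
  #3 (cap 15, load 12): Z-β — cost 12×13 = 156
  #4 (cap 12, load 8): Z-α, Z-γ, Z-δ — cost 4×6 + 2×6 + 2×5 = 46
  Shipping 202, fixed 163 → total 365.
  Any other capacity-feasible assignment to {#3, #4} ships for at least 202.
Compare {#1, #4}: its best feasible assignment gives total 381.
Compare {#2, #4}: its best feasible assignment gives total 389.
Every other set of open sites that can feasibly serve all demand totals ≥ 381 even under its best assignment. Minimum: 365.

365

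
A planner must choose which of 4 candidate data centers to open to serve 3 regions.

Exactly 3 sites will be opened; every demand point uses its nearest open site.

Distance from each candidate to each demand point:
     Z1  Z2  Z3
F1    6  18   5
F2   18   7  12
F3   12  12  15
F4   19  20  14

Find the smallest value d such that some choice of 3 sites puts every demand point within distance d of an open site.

Open {F1, F2, F3}.
  Farthest demand point is Z2 at distance 7 (to F2); all others are ≤ 7.
With {F1, F2, F4} the worst case is 7.
With {F1, F3, F4} the worst case is 12.
No size-3 selection achieves below 7.

7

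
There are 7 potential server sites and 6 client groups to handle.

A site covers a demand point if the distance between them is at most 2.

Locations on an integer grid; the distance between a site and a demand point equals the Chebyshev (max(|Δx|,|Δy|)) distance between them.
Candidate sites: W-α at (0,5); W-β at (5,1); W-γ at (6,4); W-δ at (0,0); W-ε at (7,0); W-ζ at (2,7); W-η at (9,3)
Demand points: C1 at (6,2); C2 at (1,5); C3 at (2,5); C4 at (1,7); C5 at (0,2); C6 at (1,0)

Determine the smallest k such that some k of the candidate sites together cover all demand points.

3

Coverage sets (demand points within 2 of each site):
  W-α: {C2, C3, C4}
  W-β: {C1}
  W-γ: {C1}
  W-δ: {C5, C6}
  W-ε: {C1}
  W-ζ: {C2, C3, C4}
  W-η: {}
No 2 sites suffice: every size-2 union leaves at least one demand point uncovered.
But {W-α, W-β, W-δ} covers everything, so the minimum is 3.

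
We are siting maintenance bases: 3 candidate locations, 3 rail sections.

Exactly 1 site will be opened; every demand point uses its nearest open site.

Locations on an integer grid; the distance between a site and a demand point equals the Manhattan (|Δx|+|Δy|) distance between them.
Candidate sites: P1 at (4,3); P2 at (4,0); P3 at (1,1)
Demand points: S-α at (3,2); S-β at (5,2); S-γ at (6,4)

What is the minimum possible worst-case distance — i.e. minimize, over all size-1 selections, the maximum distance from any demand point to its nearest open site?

3

Open {P1}.
  Farthest demand point is S-γ at distance 3 (to P1); all others are ≤ 3.
With {P2} the worst case is 6.
With {P3} the worst case is 8.
No size-1 selection achieves below 3.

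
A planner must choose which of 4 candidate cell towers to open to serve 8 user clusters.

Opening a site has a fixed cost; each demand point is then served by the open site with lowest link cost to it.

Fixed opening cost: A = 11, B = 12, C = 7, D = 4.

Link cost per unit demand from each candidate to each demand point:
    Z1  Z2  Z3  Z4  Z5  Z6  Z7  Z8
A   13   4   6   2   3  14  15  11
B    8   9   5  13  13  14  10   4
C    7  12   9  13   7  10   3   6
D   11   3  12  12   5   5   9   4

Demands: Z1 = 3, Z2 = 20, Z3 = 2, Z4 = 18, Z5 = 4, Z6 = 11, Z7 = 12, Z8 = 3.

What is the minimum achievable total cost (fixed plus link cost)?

Open {A, C, D}: assign each demand point to its cheapest open site.
  Z1→C 3×7=21, Z2→D 20×3=60, Z3→A 2×6=12, Z4→A 18×2=36, Z5→A 4×3=12, Z6→D 11×5=55, Z7→C 12×3=36, Z8→D 3×4=12
  link cost 244, fixed 22 → total 266.
Compare {A, B, C, D}: link cost 242 + fixed 34 = 276.
Compare {A, C}: link cost 325 + fixed 18 = 343.
Compare {A, D}: link cost 328 + fixed 15 = 343.
All other subsets cost ≥ 276. Minimum total cost: 266.

266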